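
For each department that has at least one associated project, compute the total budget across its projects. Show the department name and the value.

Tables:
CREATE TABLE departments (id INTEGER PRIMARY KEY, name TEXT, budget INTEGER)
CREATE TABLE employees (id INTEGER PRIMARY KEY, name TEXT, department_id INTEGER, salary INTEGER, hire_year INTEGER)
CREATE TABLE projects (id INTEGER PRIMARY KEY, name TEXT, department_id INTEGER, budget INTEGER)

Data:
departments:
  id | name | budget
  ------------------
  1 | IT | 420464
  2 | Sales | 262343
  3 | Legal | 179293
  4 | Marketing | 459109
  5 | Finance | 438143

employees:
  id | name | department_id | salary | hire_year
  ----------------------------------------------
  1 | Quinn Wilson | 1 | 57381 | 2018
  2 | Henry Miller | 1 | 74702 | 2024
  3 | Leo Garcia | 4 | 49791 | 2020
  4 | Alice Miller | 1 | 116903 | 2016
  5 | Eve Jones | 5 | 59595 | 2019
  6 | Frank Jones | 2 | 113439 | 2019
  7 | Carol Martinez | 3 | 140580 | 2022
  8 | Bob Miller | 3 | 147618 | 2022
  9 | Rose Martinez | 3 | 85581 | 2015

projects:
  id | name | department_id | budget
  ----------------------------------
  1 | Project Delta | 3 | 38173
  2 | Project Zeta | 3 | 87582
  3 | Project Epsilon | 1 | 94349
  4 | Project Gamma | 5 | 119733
SELECT p.name, SUM(c.budget) AS sum_budget FROM projects c JOIN departments p ON c.department_id = p.id GROUP BY p.id, p.name

Execution result:
name | sum_budget
IT | 94349
Legal | 125755
Finance | 119733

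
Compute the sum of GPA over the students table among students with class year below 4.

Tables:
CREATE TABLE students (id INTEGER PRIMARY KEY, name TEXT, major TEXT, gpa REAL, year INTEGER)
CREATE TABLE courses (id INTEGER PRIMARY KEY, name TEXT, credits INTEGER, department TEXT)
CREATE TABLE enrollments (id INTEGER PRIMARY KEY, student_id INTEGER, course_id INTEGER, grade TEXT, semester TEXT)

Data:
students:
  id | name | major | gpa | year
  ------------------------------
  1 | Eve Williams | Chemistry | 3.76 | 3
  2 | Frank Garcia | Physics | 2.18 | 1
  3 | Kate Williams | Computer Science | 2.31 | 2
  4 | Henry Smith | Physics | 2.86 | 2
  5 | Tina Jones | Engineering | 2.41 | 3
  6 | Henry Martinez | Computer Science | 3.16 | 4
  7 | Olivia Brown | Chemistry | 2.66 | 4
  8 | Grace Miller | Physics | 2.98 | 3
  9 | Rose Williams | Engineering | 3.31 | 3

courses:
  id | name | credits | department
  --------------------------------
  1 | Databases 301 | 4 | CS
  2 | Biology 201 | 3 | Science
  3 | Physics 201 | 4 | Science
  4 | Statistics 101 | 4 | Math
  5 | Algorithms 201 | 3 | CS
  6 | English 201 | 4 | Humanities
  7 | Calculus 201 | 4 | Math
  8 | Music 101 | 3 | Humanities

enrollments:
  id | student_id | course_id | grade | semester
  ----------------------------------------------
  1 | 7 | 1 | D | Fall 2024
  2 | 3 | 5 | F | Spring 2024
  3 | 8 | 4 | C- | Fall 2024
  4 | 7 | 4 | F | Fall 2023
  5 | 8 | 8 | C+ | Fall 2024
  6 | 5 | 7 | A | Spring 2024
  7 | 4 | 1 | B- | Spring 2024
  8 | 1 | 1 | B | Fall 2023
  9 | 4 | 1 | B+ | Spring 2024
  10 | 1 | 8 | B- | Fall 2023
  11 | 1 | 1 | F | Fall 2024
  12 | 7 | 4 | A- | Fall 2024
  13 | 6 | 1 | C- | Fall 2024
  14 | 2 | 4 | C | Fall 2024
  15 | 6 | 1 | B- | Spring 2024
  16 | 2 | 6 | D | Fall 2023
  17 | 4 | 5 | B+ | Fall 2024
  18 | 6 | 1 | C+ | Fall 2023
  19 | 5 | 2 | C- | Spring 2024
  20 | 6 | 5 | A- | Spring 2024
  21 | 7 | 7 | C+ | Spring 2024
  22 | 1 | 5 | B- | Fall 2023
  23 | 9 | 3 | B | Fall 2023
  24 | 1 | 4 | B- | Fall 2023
SELECT SUM(gpa) FROM students WHERE year < 4

Execution result:
19.81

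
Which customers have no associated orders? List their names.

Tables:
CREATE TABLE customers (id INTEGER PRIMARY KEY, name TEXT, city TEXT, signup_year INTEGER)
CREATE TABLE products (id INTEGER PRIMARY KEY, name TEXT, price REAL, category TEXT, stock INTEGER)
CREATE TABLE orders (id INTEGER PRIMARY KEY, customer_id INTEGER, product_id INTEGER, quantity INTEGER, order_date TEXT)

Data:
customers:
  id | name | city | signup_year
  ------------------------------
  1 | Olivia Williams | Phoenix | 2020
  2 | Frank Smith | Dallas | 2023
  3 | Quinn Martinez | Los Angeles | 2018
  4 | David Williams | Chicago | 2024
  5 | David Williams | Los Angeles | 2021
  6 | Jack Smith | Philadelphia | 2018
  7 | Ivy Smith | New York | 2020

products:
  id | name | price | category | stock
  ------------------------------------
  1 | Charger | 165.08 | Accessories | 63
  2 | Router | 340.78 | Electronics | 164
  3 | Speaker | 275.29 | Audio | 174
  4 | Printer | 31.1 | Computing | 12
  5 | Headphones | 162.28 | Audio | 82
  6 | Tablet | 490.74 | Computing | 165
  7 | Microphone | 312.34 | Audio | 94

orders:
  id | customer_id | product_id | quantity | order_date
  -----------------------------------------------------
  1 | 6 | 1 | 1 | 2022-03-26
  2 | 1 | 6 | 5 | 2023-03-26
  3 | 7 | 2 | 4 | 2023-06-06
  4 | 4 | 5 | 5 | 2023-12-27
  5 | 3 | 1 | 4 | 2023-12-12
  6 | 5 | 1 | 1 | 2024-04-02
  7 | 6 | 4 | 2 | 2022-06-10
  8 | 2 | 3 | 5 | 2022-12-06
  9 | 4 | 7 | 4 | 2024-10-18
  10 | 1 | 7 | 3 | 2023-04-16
SELECT p.name FROM customers p LEFT JOIN orders c ON c.customer_id = p.id WHERE c.id IS NULL

Execution result:
(no rows)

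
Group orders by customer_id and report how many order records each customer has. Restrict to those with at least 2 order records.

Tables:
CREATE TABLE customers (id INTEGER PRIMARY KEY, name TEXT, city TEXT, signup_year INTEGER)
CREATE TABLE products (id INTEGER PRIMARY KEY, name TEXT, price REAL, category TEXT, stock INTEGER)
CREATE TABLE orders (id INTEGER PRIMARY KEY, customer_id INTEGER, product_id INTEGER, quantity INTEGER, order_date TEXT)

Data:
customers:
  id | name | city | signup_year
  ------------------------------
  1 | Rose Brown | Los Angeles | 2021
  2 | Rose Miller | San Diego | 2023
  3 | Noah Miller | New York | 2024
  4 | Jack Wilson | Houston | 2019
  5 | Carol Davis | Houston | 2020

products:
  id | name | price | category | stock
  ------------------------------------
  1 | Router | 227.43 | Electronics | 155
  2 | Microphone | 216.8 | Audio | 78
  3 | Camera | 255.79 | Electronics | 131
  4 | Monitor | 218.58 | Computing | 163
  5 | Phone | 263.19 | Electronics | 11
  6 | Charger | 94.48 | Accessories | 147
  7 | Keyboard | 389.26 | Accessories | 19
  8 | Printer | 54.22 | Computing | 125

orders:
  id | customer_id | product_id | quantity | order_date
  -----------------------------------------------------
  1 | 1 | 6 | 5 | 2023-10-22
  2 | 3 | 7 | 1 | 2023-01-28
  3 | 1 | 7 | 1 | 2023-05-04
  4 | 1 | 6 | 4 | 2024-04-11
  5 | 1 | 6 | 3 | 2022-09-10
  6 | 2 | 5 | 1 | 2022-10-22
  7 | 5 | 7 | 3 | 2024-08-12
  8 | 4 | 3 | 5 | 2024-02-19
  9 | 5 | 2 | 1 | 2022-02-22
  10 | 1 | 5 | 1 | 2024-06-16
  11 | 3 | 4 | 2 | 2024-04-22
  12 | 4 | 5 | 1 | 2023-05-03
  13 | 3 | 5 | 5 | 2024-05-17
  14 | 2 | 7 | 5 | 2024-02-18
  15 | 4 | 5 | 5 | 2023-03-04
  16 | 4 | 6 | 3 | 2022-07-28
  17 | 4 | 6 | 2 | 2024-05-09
SELECT customer_id, COUNT(*) AS order_count FROM orders GROUP BY customer_id HAVING COUNT(*) >= 2

Execution result:
customer_id | order_count
1 | 5
2 | 2
3 | 3
4 | 5
5 | 2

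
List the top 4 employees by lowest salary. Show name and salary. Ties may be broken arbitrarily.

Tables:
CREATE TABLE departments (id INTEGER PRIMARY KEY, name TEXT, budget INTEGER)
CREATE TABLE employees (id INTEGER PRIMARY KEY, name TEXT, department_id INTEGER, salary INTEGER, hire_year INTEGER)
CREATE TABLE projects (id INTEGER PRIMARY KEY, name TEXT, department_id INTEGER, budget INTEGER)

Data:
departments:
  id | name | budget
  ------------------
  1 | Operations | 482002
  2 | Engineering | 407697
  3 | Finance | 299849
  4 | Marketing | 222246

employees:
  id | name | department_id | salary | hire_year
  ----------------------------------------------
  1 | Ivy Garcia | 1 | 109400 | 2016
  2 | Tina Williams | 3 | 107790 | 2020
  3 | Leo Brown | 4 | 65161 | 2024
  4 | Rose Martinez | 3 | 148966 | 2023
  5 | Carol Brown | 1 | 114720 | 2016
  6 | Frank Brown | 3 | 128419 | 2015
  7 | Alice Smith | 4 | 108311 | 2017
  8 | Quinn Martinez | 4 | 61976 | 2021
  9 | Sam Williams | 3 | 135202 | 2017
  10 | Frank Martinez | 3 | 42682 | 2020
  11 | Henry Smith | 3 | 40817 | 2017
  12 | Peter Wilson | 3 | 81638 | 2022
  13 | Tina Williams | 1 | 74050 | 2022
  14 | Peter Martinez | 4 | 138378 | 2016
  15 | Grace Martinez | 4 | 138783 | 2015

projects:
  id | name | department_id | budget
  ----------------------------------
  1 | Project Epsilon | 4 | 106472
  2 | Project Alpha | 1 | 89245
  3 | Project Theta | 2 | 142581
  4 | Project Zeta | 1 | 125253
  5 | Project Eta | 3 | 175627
SELECT name, salary FROM employees ORDER BY salary ASC LIMIT 4

Execution result:
name | salary
Henry Smith | 40817
Frank Martinez | 42682
Quinn Martinez | 61976
Leo Brown | 65161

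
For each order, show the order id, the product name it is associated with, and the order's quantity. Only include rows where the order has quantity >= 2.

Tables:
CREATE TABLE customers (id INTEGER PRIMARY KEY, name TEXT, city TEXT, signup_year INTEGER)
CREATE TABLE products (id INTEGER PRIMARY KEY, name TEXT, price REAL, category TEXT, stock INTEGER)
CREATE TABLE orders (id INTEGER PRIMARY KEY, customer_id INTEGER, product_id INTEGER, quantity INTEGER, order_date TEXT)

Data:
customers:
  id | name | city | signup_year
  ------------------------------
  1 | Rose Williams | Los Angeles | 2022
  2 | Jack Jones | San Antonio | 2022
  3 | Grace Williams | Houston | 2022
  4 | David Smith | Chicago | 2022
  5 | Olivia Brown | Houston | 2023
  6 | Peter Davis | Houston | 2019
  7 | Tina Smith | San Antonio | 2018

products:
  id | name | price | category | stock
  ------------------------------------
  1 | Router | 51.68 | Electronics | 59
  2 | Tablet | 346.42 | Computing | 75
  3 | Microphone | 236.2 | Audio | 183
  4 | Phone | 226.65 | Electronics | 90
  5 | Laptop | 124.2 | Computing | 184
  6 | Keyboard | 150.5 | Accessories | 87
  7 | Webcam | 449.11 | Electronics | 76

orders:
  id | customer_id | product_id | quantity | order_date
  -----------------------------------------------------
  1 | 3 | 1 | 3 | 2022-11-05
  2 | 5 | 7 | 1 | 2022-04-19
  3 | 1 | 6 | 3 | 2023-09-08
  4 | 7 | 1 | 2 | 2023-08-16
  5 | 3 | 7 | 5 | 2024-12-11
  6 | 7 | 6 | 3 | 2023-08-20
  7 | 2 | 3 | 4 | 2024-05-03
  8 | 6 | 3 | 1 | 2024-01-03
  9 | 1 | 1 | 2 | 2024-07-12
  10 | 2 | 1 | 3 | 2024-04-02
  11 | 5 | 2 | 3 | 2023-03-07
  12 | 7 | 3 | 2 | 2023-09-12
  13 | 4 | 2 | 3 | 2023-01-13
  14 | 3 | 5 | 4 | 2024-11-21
SELECT c.id, p.name AS product, c.quantity FROM orders c JOIN products p ON c.product_id = p.id WHERE c.quantity >= 2

Execution result:
id | product | quantity
1 | Router | 3
3 | Keyboard | 3
4 | Router | 2
5 | Webcam | 5
6 | Keyboard | 3
7 | Microphone | 4
9 | Router | 2
10 | Router | 3
11 | Tablet | 3
12 | Microphone | 2
13 | Tablet | 3
14 | Laptop | 4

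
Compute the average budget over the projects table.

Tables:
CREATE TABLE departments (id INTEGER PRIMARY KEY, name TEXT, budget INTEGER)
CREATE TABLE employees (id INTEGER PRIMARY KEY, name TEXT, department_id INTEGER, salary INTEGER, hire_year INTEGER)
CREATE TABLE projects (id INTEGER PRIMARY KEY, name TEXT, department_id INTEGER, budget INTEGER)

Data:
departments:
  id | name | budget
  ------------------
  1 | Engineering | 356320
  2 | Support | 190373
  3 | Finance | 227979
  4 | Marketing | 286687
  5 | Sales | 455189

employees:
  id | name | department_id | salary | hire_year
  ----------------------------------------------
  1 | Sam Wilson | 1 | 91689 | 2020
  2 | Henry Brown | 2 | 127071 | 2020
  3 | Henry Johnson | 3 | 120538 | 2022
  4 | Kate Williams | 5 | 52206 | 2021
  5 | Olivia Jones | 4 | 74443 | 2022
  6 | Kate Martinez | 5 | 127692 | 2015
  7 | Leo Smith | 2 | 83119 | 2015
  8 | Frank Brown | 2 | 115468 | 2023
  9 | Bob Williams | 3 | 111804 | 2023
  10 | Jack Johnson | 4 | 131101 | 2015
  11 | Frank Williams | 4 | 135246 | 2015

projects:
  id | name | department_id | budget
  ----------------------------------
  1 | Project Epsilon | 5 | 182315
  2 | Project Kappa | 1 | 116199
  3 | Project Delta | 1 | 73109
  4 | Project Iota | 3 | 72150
SELECT AVG(budget) FROM projects

Execution result:
110943.25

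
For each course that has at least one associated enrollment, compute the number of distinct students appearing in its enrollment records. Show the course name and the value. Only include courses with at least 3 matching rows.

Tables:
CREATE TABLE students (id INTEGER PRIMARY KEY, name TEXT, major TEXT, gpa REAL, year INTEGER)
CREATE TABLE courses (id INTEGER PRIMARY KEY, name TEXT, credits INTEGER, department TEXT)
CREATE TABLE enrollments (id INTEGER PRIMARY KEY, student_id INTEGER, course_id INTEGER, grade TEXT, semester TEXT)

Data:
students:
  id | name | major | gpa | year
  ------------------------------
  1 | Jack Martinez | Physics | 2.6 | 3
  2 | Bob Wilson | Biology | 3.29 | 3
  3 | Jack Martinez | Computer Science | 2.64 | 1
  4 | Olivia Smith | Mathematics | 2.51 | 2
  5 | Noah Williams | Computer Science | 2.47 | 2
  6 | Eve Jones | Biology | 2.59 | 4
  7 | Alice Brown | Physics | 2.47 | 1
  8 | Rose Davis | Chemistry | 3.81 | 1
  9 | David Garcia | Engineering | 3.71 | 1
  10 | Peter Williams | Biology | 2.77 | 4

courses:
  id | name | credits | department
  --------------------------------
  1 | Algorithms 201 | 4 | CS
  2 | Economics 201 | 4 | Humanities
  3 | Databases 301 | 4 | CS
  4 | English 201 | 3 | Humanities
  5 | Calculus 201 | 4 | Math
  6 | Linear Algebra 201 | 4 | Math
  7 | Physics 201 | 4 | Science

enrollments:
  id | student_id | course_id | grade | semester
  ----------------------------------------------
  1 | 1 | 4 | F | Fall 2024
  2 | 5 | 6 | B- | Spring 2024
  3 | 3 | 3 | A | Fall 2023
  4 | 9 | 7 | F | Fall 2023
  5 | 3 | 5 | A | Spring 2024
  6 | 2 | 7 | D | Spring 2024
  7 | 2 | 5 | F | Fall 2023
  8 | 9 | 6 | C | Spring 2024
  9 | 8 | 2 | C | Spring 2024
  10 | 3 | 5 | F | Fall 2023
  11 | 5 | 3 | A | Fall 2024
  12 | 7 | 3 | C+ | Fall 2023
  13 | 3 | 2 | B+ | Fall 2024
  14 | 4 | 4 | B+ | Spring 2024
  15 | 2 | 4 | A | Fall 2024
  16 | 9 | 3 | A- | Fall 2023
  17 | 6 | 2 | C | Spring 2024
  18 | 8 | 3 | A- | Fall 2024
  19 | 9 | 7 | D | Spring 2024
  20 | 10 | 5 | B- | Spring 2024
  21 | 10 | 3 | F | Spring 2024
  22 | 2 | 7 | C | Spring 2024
SELECT p.name, COUNT(DISTINCT c.student_id) AS distinct_student_count FROM enrollments c JOIN courses p ON c.course_id = p.id GROUP BY p.id, p.name HAVING COUNT(*) >= 3

Execution result:
name | distinct_student_count
Economics 201 | 3
Databases 301 | 6
English 201 | 3
Calculus 201 | 3
Physics 201 | 2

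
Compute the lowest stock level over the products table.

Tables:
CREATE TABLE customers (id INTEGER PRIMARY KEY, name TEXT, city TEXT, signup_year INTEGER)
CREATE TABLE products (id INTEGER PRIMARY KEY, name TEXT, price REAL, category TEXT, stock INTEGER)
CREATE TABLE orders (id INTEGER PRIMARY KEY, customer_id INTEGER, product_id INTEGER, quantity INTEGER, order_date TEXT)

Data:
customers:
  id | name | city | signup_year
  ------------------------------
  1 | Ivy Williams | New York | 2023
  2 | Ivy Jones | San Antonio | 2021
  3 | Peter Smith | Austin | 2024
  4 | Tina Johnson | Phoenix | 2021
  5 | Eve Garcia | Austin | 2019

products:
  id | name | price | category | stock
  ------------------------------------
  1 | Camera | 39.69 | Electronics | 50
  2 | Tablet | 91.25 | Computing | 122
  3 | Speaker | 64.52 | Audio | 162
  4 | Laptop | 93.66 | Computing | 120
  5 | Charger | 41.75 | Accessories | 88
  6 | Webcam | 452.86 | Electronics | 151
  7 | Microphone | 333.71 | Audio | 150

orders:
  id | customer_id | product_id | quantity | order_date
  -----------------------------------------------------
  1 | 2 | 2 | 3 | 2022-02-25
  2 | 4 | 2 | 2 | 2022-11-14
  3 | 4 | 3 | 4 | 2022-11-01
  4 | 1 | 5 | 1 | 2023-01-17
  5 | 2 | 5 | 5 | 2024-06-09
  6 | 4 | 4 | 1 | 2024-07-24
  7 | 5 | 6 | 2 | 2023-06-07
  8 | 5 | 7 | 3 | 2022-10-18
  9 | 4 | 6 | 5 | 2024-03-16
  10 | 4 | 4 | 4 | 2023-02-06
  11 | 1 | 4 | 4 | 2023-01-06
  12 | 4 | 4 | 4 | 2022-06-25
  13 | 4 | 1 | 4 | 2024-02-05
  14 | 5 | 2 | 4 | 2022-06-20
SELECT MIN(stock) FROM products

Execution result:
50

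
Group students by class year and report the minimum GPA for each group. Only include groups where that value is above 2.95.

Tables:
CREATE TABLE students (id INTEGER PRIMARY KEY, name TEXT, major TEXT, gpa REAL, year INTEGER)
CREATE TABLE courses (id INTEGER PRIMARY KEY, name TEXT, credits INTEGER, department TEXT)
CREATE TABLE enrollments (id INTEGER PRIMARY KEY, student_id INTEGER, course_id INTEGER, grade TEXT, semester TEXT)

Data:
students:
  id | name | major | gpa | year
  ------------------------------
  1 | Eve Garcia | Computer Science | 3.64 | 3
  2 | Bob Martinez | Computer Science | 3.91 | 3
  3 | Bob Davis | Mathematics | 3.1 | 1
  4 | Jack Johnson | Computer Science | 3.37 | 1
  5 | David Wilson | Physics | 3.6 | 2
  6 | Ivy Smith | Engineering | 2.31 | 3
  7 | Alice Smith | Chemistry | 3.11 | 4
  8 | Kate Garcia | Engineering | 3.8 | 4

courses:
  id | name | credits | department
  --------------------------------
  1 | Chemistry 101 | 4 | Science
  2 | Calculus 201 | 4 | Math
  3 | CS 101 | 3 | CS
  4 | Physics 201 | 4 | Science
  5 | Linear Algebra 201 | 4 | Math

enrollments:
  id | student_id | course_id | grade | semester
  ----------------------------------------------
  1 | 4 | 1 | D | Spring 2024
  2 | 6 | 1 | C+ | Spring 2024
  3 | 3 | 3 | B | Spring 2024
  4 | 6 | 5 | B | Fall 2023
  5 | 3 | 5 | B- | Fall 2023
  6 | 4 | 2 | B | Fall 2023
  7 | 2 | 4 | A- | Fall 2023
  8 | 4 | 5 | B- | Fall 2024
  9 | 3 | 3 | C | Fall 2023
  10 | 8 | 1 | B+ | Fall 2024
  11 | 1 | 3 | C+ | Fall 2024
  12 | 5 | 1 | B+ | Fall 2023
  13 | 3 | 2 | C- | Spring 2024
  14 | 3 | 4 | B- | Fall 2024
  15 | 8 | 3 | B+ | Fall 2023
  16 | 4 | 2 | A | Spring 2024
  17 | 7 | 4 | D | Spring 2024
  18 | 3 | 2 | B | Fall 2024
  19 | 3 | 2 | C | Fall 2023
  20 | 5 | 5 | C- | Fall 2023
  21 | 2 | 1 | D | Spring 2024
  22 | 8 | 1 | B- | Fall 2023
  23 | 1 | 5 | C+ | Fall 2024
SELECT year, MIN(gpa) AS min_gpa FROM students GROUP BY year HAVING MIN(gpa) > 2.95

Execution result:
year | min_gpa
1 | 3.10
2 | 3.60
4 | 3.11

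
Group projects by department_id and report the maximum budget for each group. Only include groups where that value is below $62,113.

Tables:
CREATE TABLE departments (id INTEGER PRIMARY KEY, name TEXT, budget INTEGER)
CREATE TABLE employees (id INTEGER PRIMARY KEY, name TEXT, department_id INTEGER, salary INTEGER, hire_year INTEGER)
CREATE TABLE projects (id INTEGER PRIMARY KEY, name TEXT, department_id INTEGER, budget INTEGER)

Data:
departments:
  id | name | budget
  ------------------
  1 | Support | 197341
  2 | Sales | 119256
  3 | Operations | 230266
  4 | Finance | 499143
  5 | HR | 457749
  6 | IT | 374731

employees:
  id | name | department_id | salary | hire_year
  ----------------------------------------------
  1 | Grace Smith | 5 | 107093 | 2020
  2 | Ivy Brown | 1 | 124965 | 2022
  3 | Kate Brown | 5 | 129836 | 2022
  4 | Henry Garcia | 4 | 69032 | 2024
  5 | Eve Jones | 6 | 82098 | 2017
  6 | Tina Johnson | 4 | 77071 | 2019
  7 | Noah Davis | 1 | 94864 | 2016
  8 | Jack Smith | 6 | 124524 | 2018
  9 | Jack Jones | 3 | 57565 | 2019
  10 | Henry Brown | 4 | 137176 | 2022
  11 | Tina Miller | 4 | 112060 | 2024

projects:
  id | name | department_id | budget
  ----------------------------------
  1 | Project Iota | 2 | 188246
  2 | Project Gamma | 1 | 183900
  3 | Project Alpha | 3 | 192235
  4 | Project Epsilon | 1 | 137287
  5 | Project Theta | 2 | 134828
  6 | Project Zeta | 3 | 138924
SELECT department_id, MAX(budget) AS max_budget FROM projects GROUP BY department_id HAVING MAX(budget) < 62113

Execution result:
(no rows)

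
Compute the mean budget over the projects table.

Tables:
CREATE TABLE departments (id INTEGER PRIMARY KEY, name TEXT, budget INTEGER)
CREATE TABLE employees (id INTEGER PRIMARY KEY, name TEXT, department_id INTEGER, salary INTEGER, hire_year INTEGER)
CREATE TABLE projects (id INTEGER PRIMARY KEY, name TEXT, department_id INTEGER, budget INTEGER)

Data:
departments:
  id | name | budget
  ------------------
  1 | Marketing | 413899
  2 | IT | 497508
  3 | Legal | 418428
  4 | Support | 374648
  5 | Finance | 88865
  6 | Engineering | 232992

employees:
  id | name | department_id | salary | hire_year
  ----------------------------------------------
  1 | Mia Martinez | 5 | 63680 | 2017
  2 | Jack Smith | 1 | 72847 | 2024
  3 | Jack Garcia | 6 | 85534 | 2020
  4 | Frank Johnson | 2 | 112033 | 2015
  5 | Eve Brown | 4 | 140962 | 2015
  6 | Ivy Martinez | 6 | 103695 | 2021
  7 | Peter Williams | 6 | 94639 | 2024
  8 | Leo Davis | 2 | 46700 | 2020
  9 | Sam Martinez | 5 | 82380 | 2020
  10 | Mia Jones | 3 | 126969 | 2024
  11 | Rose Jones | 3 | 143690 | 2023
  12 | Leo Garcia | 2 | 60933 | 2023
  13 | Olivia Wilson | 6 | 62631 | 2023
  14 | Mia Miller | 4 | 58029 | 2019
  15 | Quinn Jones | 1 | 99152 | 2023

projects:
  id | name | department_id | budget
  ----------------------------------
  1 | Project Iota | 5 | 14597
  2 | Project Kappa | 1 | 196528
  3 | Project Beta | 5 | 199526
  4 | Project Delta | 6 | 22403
SELECT AVG(budget) FROM projects

Execution result:
108263.50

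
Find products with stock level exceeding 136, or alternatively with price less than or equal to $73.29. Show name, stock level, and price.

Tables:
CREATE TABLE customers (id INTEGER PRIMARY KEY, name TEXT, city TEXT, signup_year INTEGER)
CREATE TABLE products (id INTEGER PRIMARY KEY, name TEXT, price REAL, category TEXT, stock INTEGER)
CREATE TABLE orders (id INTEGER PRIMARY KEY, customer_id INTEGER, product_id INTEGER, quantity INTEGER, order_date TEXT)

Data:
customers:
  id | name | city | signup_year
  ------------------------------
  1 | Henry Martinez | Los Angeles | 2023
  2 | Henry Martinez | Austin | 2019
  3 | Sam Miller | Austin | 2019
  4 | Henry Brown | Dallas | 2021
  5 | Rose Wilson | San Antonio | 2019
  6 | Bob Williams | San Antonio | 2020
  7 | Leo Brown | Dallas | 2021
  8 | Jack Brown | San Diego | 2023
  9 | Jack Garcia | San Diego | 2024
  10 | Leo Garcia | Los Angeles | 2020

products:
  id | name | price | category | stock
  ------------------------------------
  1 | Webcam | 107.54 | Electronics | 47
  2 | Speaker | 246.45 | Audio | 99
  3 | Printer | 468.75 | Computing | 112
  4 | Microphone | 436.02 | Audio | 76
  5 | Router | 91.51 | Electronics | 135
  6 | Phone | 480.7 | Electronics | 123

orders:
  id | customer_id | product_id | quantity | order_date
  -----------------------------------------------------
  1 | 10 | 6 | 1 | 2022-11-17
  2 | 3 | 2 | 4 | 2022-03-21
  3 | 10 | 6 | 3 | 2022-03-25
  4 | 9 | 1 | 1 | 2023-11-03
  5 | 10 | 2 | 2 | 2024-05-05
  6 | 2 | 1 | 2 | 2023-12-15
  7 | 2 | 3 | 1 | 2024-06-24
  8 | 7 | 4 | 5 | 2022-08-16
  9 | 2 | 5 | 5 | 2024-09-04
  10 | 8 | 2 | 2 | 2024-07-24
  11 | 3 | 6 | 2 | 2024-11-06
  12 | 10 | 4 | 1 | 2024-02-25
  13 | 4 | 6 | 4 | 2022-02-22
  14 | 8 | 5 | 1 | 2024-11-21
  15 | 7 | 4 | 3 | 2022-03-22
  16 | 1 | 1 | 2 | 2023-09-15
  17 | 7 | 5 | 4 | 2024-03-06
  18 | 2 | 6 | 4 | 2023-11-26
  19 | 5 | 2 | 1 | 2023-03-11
SELECT name, stock, price FROM products WHERE stock > 136 OR price <= 73.29

Execution result:
(no rows)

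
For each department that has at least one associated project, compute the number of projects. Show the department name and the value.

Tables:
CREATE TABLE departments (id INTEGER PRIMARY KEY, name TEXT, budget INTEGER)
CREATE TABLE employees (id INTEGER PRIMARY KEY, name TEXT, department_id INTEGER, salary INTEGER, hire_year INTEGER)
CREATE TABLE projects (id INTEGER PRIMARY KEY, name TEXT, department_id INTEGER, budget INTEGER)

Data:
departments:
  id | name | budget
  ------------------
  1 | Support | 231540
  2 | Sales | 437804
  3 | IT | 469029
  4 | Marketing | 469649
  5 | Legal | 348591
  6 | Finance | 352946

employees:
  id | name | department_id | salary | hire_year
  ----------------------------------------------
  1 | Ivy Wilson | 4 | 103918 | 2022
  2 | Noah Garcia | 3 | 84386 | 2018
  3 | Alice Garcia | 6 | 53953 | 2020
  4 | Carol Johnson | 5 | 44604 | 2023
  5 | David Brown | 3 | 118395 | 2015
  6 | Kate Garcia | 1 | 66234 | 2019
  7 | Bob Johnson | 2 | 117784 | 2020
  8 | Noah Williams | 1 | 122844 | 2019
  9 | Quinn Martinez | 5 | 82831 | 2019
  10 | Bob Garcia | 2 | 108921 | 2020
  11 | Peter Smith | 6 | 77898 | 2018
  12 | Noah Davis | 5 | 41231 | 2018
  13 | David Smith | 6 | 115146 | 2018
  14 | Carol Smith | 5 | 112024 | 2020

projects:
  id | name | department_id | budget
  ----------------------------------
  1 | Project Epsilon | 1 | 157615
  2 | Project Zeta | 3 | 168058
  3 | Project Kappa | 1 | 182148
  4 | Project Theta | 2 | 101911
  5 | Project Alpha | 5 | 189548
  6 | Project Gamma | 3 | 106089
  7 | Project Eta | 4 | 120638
SELECT p.name, COUNT(*) AS n FROM projects c JOIN departments p ON c.department_id = p.id GROUP BY p.id, p.name

Execution result:
name | n
Support | 2
Sales | 1
IT | 2
Marketing | 1
Legal | 1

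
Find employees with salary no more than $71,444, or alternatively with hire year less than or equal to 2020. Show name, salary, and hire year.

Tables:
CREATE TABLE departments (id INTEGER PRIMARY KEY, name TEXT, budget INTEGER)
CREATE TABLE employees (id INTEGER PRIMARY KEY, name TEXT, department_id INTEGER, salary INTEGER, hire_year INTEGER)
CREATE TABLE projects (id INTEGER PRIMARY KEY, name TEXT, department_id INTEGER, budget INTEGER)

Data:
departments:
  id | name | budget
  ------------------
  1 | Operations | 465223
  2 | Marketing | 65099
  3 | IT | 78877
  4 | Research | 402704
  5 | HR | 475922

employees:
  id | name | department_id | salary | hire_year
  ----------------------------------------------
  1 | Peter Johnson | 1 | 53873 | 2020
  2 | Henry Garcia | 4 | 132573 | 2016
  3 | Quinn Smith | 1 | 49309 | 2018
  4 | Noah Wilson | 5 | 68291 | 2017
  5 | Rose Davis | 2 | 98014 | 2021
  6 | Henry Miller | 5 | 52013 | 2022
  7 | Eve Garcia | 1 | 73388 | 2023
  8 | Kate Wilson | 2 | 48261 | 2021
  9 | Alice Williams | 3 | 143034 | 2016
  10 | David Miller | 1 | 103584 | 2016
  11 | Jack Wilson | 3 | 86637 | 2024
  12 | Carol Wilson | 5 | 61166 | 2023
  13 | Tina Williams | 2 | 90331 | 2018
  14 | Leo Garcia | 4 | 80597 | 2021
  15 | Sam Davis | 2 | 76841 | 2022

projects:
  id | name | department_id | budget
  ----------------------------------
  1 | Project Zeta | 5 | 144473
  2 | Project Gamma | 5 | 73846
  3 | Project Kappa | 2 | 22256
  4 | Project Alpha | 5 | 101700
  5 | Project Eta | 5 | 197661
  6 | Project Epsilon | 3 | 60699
SELECT name, salary, hire_year FROM employees WHERE salary <= 71444 OR hire_year <= 2020

Execution result:
name | salary | hire_year
Peter Johnson | 53873 | 2020
Henry Garcia | 132573 | 2016
Quinn Smith | 49309 | 2018
Noah Wilson | 68291 | 2017
Henry Miller | 52013 | 2022
Kate Wilson | 48261 | 2021
Alice Williams | 143034 | 2016
David Miller | 103584 | 2016
Carol Wilson | 61166 | 2023
Tina Williams | 90331 | 2018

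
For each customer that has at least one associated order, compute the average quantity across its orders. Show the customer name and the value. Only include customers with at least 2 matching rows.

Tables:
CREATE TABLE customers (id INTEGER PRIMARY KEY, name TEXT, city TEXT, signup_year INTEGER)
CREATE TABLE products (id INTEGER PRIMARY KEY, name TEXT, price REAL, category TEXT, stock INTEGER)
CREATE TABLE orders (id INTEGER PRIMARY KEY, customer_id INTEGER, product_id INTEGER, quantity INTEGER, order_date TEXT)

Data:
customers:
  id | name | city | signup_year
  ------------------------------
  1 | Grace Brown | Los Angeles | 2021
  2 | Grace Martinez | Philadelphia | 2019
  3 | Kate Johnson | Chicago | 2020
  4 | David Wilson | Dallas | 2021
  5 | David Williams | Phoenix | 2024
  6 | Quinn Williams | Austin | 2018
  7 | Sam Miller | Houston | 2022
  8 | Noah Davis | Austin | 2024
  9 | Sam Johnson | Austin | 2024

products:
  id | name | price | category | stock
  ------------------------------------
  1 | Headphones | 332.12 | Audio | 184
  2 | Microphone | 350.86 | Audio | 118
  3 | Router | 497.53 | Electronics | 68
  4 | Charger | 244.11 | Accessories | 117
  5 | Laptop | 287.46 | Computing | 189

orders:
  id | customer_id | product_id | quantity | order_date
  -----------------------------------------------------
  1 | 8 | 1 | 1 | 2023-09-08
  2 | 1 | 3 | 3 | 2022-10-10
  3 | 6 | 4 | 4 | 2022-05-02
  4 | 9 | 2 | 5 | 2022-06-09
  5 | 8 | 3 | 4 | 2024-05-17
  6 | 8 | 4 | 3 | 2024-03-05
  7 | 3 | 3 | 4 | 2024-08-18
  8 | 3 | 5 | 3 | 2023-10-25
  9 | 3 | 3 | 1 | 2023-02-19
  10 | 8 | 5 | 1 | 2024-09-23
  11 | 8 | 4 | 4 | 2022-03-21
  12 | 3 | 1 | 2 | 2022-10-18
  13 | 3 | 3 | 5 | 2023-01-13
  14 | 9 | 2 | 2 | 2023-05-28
SELECT p.name, AVG(c.quantity) AS avg_quantity FROM orders c JOIN customers p ON c.customer_id = p.id GROUP BY p.id, p.name HAVING COUNT(*) >= 2

Execution result:
name | avg_quantity
Kate Johnson | 3.00
Noah Davis | 2.60
Sam Johnson | 3.50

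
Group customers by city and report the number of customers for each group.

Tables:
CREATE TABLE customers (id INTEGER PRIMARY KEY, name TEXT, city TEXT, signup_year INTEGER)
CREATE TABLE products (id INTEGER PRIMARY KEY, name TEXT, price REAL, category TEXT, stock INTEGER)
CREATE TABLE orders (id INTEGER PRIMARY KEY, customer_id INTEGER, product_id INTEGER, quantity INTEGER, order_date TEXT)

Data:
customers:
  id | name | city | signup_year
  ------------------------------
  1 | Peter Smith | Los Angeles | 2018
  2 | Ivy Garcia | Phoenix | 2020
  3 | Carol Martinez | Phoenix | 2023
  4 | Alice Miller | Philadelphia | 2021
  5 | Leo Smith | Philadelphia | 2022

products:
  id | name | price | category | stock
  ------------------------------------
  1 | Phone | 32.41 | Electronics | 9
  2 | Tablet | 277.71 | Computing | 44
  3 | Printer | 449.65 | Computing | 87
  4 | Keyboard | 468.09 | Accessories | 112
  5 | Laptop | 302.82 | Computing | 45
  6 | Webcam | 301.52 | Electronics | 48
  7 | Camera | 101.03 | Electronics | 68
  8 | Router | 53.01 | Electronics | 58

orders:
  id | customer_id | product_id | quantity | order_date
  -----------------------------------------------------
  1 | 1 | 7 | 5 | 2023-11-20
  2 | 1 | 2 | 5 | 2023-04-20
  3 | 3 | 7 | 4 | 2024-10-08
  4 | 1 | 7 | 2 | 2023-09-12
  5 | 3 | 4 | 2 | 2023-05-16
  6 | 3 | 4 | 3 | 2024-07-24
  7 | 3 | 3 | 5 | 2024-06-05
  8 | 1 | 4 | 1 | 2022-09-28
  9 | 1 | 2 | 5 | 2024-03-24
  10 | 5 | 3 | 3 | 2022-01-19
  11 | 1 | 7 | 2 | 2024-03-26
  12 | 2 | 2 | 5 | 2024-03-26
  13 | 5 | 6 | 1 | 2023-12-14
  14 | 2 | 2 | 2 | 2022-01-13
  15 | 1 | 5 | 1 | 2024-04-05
SELECT city, COUNT(*) AS n FROM customers GROUP BY city

Execution result:
city | n
Los Angeles | 1
Philadelphia | 2
Phoenix | 2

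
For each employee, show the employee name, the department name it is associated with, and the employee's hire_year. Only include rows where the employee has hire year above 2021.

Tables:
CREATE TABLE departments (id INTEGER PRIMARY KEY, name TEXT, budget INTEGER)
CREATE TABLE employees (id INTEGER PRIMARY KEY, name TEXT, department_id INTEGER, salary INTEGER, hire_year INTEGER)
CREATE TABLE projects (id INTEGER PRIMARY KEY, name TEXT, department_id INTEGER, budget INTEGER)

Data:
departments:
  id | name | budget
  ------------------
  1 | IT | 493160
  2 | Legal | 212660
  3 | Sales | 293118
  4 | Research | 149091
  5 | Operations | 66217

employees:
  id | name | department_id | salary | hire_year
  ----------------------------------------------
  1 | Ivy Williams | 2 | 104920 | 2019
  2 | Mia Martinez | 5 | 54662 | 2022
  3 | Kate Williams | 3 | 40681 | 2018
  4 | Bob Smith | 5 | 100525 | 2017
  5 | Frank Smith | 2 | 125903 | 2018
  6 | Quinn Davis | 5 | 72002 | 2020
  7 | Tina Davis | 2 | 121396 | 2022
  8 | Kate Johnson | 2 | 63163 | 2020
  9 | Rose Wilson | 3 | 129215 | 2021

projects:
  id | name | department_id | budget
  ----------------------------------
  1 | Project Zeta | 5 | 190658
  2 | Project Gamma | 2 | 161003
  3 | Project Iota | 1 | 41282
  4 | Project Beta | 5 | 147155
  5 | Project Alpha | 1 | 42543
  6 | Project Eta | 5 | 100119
SELECT c.name, p.name AS department, c.hire_year FROM employees c JOIN departments p ON c.department_id = p.id WHERE c.hire_year > 2021

Execution result:
name | department | hire_year
Mia Martinez | Operations | 2022
Tina Davis | Legal | 2022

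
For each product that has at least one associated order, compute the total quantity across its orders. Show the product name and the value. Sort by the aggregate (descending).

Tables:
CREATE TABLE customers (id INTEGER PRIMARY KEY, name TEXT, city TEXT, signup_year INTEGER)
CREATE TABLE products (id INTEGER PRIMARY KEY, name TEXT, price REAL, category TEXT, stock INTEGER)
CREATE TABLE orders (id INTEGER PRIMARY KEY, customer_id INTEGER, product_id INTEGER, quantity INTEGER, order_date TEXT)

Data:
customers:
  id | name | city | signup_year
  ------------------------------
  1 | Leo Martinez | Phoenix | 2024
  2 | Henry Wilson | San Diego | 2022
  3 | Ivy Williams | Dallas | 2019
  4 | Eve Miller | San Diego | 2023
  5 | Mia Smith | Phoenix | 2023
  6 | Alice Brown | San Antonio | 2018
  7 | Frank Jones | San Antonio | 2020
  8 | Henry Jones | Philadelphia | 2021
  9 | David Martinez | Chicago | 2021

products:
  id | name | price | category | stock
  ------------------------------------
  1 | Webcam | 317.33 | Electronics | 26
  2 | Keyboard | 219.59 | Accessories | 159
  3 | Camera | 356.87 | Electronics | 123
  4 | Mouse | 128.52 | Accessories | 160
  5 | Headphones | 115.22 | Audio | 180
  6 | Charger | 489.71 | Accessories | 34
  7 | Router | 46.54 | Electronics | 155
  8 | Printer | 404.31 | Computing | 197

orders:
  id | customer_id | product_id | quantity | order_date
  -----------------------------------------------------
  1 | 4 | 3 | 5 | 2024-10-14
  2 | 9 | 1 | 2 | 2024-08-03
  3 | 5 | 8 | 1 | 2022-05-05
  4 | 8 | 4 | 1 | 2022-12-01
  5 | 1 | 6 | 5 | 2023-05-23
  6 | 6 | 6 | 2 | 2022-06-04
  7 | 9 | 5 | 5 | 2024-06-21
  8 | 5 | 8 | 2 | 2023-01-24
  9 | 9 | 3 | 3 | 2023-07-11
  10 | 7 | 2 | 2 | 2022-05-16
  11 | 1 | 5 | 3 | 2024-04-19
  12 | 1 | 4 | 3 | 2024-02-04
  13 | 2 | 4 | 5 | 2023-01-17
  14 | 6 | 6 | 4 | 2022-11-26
SELECT p.name, SUM(c.quantity) AS sum_quantity FROM orders c JOIN products p ON c.product_id = p.id GROUP BY p.id, p.name ORDER BY sum_quantity DESC

Execution result:
name | sum_quantity
Charger | 11
Mouse | 9
Camera | 8
Headphones | 8
Printer | 3
Webcam | 2
Keyboard | 2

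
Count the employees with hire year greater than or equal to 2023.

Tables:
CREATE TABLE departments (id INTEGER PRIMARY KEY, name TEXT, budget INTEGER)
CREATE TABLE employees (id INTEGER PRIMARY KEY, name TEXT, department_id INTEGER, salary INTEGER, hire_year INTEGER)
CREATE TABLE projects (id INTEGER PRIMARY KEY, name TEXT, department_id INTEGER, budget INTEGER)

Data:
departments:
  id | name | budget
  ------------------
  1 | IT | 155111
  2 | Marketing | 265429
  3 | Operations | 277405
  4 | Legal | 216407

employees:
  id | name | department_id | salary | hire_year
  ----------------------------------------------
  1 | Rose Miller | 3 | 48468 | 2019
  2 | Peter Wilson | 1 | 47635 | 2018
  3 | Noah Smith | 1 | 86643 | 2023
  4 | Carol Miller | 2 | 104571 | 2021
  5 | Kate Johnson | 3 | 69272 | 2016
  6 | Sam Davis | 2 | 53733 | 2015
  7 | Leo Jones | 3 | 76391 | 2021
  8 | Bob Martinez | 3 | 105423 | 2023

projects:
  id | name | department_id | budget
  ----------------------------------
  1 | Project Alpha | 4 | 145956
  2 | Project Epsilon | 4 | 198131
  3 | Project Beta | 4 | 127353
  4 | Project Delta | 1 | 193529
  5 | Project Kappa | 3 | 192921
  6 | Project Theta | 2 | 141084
SELECT COUNT(*) FROM employees WHERE hire_year >= 2023

Execution result:
2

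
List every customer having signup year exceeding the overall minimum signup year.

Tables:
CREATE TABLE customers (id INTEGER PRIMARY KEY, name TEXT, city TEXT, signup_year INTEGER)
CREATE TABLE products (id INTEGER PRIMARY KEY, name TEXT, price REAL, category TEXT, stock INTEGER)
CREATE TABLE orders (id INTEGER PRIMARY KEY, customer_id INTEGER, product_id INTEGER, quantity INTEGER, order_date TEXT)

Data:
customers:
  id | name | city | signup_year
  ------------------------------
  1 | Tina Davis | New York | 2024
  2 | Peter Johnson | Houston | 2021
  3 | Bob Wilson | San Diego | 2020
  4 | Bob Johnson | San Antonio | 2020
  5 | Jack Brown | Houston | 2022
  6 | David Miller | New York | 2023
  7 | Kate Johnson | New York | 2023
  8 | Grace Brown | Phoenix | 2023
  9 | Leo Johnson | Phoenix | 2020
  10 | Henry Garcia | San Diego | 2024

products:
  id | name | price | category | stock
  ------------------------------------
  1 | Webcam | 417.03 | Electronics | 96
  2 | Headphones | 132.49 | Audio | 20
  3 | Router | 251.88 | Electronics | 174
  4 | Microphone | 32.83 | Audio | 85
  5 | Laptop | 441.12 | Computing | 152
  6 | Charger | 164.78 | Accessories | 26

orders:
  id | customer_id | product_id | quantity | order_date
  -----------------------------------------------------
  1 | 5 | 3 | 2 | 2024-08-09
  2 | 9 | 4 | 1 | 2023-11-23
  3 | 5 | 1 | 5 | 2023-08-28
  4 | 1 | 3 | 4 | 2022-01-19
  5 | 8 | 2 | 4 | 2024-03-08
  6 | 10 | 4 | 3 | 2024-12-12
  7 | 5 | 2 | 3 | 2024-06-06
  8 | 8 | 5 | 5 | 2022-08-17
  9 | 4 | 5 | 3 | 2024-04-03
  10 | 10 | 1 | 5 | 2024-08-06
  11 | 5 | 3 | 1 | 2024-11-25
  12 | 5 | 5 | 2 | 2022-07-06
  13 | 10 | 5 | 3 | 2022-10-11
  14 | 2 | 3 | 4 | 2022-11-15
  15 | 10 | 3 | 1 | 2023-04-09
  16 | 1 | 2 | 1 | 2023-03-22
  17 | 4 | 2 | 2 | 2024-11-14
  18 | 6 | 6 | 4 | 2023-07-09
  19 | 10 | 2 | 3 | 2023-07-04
SELECT name, signup_year FROM customers WHERE signup_year > (SELECT MIN(signup_year) FROM customers)

Execution result:
name | signup_year
Tina Davis | 2024
Peter Johnson | 2021
Jack Brown | 2022
David Miller | 2023
Kate Johnson | 2023
Grace Brown | 2023
Henry Garcia | 2024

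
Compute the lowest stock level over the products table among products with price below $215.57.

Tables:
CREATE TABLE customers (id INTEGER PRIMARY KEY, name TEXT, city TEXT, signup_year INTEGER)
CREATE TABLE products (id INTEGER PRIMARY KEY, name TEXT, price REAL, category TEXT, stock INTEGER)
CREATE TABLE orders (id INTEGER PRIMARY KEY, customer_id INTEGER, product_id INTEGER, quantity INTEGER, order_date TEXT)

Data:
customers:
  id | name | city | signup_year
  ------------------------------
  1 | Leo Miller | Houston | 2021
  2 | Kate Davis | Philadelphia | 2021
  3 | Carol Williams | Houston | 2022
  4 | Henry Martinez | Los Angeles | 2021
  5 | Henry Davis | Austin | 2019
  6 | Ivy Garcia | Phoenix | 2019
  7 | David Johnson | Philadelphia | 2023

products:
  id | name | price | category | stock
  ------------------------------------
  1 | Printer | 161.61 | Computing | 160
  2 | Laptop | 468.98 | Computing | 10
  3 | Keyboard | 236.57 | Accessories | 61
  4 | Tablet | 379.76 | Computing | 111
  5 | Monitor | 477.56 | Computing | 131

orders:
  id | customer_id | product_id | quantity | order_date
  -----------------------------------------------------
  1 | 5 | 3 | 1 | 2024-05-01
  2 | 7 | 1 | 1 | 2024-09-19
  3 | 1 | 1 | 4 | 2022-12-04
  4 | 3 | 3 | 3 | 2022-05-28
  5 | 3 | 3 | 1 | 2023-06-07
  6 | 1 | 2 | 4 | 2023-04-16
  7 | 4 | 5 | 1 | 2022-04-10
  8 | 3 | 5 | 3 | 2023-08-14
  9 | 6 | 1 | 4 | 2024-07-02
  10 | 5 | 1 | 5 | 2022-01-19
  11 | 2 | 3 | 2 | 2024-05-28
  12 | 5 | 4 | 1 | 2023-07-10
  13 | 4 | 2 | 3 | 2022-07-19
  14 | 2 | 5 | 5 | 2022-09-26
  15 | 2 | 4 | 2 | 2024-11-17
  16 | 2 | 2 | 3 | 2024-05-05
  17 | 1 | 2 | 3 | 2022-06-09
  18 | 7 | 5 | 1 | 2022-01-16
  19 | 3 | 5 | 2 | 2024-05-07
SELECT MIN(stock) FROM products WHERE price < 215.57

Execution result:
160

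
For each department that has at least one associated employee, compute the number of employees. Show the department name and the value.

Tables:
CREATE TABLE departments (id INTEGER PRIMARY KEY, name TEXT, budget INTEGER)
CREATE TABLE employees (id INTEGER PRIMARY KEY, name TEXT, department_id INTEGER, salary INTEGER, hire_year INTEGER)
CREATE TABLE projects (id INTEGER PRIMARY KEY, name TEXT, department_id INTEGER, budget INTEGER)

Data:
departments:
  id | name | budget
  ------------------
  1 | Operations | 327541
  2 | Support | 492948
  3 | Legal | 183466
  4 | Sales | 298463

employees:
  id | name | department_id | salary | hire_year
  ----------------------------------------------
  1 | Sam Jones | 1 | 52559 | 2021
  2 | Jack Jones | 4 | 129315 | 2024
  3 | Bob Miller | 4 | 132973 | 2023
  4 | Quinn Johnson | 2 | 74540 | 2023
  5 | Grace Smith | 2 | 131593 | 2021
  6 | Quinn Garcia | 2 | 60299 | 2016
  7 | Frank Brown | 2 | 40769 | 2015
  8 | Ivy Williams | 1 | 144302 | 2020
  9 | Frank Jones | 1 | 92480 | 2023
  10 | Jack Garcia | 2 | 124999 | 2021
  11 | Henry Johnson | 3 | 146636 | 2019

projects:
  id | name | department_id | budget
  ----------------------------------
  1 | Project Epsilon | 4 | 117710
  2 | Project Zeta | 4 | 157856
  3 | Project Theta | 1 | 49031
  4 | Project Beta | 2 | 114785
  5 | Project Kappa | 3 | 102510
SELECT p.name, COUNT(*) AS n FROM employees c JOIN departments p ON c.department_id = p.id GROUP BY p.id, p.name

Execution result:
name | n
Operations | 3
Support | 5
Legal | 1
Sales | 2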